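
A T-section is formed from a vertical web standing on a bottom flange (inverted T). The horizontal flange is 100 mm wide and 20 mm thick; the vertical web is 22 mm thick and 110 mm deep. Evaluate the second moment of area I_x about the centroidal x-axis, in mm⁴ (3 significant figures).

Decompose the section into non-overlapping parts with the origin at the bottom-left of its bounding rectangle.
Flange: 100 × 20, A = 2 000 mm², y = 10 mm, Ī = 66 667 mm⁴.
Web: 22 × 110, A = 2 420 mm², y = 75 mm, Ī = 2 440 167 mm⁴.
Centroid: ȳ = ΣA·y / ΣA = 45.588 mm.
Transfer each piece to the centroidal x-axis using Ī + A·d² with d = y − 45.588:
  flange: d = -35.588 mm → contributes +2 599 712 mm⁴
  web: d = 29.412 mm → contributes +4 533 592 mm⁴
Total I = 7 133 304 mm⁴.

I_x ≈ 7.13 × 10⁶ mm⁴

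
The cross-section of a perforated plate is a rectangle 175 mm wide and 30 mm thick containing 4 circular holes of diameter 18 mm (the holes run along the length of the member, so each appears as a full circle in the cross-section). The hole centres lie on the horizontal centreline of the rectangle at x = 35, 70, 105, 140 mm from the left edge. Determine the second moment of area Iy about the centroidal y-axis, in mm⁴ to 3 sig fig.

Decompose the section into non-overlapping parts with the origin at the bottom-left of its bounding rectangle.
Plate: 175 × 30, A = 5 250 mm², x = 87.5 mm, Ī = 13 398 438 mm⁴.
Hole 1 (subtracted): ⌀18, A = 254.47 mm², x = 35 mm, Ī = 5 153 mm⁴.
Hole 2 (subtracted): ⌀18, A = 254.47 mm², x = 70 mm, Ī = 5 153 mm⁴.
Hole 3 (subtracted): ⌀18, A = 254.47 mm², x = 105 mm, Ī = 5 153 mm⁴.
Hole 4 (subtracted): ⌀18, A = 254.47 mm², x = 140 mm, Ī = 5 153 mm⁴.
By symmetry the centroid is at mid-width, x̄ = 87.5 mm.
Transfer each piece to the centroidal y-axis using Ī + A·d² with d = x − 87.5:
  plate: d = 0 mm → contributes +13 398 438 mm⁴
  hole 1: d = -52.5 mm → contributes −706 533 mm⁴
  hole 2: d = -17.5 mm → contributes −83 084 mm⁴
  hole 3: d = 17.5 mm → contributes −83 084 mm⁴
  hole 4: d = 52.5 mm → contributes −706 533 mm⁴
Total I = 11 819 203 mm⁴.

Iy ≈ 1.18 × 10⁷ mm⁴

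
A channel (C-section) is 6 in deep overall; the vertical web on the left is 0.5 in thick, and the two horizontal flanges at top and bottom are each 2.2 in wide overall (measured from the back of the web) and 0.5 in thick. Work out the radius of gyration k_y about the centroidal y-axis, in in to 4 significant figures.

k_y ≈ 0.6163 in

Split into non-overlapping primitives; take the origin at the lower-left of the bounding box.
Web: 0.5 × 6, A = 3 in², x = 0.25 in, Ī = 0.0625 in⁴.
Top flange (beyond web): 1.7 × 0.5, A = 0.85 in², x = 1.35 in, Ī = 0.204708 in⁴.
Bottom flange (beyond web): 1.7 × 0.5, A = 0.85 in², x = 1.35 in, Ī = 0.204708 in⁴.
Centroid: x̄ = ΣA·x / ΣA = 0.647872 in.
Transfer each piece to the centroidal y-axis using Ī + A·d² with d = x − 0.647872:
  web: d = -0.397872 in → contributes +0.537407 in⁴
  top flange (beyond web): d = 0.702128 in → contributes +0.623744 in⁴
  bottom flange (beyond web): d = 0.702128 in → contributes +0.623744 in⁴
Total I = 1.7849 in⁴.
Radius of gyration: k = √(I/A) = √(1.7849 / 4.7) = 0.616251 in.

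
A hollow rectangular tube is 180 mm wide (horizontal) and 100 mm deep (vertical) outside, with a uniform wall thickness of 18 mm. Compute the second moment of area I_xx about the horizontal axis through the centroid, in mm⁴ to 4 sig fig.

Break the section into simple shapes (no overlaps), measuring from the bottom-left corner of the bounding box.
Outer rectangle: 180 × 100, A = 18 000 mm², y = 50 mm, Ī = 15 000 000 mm⁴.
Inner void (subtracted): 144 × 64, A = 9 216 mm², y = 50 mm, Ī = 3 145 728 mm⁴.
By symmetry the centroid is at mid-height, ȳ = 50 mm.
All pieces are centred on the horizontal axis through the centroid, so I = ΣĪ (holes subtracted) = 11 854 272 mm⁴.

I_xx ≈ 1.185 × 10⁷ mm⁴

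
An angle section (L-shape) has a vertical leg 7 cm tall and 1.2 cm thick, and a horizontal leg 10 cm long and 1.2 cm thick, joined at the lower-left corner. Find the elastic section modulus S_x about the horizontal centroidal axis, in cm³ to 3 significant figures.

S_x ≈ 14.6 cm³

Break the section into simple shapes (no overlaps), measuring from the bottom-left corner of the bounding box.
Vertical leg: 1.2 × 7, A = 8.4 cm², y = 3.5 cm, Ī = 34.3 cm⁴.
Horizontal leg (remainder): 8.8 × 1.2, A = 10.56 cm², y = 0.6 cm, Ī = 1.2672 cm⁴.
Centroid: ȳ = ΣA·y / ΣA = 1.8848 cm.
Transfer each piece to the horizontal centroidal axis using Ī + A·d² with d = y − 1.8848:
  vertical leg: d = 1.6152 cm → contributes +56.214 cm⁴
  horizontal leg (remainder): d = -1.2848 cm → contributes +18.699 cm⁴
Total I = 74.913 cm⁴.
Extreme fibre distance c = 5.1152 cm; S = I/c = 14.645 cm³.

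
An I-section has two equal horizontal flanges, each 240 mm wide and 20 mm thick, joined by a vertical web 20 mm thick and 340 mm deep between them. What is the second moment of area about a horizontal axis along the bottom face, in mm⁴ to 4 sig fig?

I_base ≈ 9.689 × 10⁸ mm⁴

Treat the section as a set of non-overlapping primitives; coordinates are from the bounding-box lower-left.
Bottom flange: 240 × 20, A = 4 800 mm², y = 10 mm, Ī = 160 000 mm⁴.
Web: 20 × 340, A = 6 800 mm², y = 190 mm, Ī = 65 506 667 mm⁴.
Top flange: 240 × 20, A = 4 800 mm², y = 370 mm, Ī = 160 000 mm⁴.
Transfer each piece to a horizontal axis along the bottom face using Ī + A·d² with d = y − 0:
  bottom flange: d = 10 mm → contributes +640 000 mm⁴
  web: d = 190 mm → contributes +310 986 667 mm⁴
  top flange: d = 370 mm → contributes +657 280 000 mm⁴
Total I = 968 906 667 mm⁴.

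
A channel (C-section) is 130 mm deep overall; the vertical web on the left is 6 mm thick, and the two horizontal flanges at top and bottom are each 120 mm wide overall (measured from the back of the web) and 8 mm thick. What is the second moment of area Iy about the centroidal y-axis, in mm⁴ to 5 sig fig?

Decompose the section into non-overlapping parts with the origin at the bottom-left of its bounding rectangle.
Web: 6 × 130, A = 780 mm², x = 3 mm, Ī = 2 340 mm⁴.
Top flange (beyond web): 114 × 8, A = 912 mm², x = 63 mm, Ī = 987 696 mm⁴.
Bottom flange (beyond web): 114 × 8, A = 912 mm², x = 63 mm, Ī = 987 696 mm⁴.
Centroid: x̄ = ΣA·x / ΣA = 45.02765 mm.
Transfer each piece to the centroidal y-axis using Ī + A·d² with d = x − 45.02765:
  web: d = -42.02765 mm → contributes +1 380 072 mm⁴
  top flange (beyond web): d = 17.97235 mm → contributes +1 282 277 mm⁴
  bottom flange (beyond web): d = 17.97235 mm → contributes +1 282 277 mm⁴
Total I = 3 944 626 mm⁴.

Iy ≈ 3.9446 × 10⁶ mm⁴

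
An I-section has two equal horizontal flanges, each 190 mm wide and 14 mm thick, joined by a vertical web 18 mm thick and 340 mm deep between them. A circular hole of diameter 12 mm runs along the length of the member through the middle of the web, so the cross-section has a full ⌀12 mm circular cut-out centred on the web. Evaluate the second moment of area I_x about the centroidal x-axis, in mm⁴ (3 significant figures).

Break the section into simple shapes (no overlaps), measuring from the bottom-left corner of the bounding box.
Bottom flange: 190 × 14, A = 2 660 mm², y = 7 mm, Ī = 43 447 mm⁴.
Web: 18 × 340, A = 6 120 mm², y = 184 mm, Ī = 58 956 000 mm⁴.
Top flange: 190 × 14, A = 2 660 mm², y = 361 mm, Ī = 43 447 mm⁴.
Hole (subtracted): ⌀12, A = 113.1 mm², y = 184 mm, Ī = 1017.9 mm⁴.
By symmetry the centroid is at mid-height, ȳ = 184 mm.
Transfer each piece to the centroidal x-axis using Ī + A·d² with d = y − 184:
  bottom flange: d = -177 mm → contributes +83 378 587 mm⁴
  web: d = 0 mm → contributes +58 956 000 mm⁴
  top flange: d = 177 mm → contributes +83 378 587 mm⁴
  hole: d = 0 mm → contributes −1017.9 mm⁴
Total I = 225 712 155 mm⁴.

I_x ≈ 2.26 × 10⁸ mm⁴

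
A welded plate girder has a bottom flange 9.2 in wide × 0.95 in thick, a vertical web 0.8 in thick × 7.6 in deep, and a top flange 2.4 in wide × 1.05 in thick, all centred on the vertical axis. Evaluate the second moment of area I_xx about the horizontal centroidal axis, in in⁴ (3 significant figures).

I_xx ≈ 197 in⁴

Split into non-overlapping primitives; take the origin at the lower-left of the bounding box.
Bottom plate: 9.2 × 0.95, A = 8.74 in², y = 0.475 in, Ī = 0.65732 in⁴.
Web plate: 0.8 × 7.6, A = 6.08 in², y = 4.75 in, Ī = 29.265 in⁴.
Top plate: 2.4 × 1.05, A = 2.52 in², y = 9.075 in, Ī = 0.23153 in⁴.
Centroid: ȳ = ΣA·y / ΣA = 3.2238 in.
Transfer each piece to the horizontal centroidal axis using Ī + A·d² with d = y − 3.2238:
  bottom plate: d = -2.7488 in → contributes +66.695 in⁴
  web plate: d = 1.5262 in → contributes +43.427 in⁴
  top plate: d = 5.8512 in → contributes +86.508 in⁴
Total I = 196.63 in⁴.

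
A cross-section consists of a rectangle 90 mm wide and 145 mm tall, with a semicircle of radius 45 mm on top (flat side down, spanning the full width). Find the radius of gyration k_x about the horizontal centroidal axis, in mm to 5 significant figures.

Split into non-overlapping primitives; take the origin at the lower-left of the bounding box.
Rectangular body: 90 × 145, A = 13 050 mm², y = 72.5 mm, Ī = 22 864 688 mm⁴.
Semicircular cap: semicircle r = 45, A = 3180.863 mm², y = 164.0986 mm, Ī = 450072.1 mm⁴.
Centroid: ȳ = ΣA·y / ΣA = 90.45114 mm.
Transfer each piece to the horizontal centroidal axis using Ī + A·d² with d = y − 90.45114:
  rectangular body: d = -17.95114 mm → contributes +27 069 966 mm⁴
  semicircular cap: d = 73.64745 mm → contributes +17 702 902 mm⁴
Total I = 44 772 867 mm⁴.
Radius of gyration: k = √(I/A) = √(44 772 867 / 16230.86) = 52.52144 mm.

k_x ≈ 52.521 mm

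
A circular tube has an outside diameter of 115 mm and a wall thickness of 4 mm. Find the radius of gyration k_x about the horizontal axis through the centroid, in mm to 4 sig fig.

k_x ≈ 39.27 mm

Split into non-overlapping primitives; take the origin at the lower-left of the bounding box.
Outer circle: ⌀115, A = 10386.9 mm², y = 57.5 mm, Ī = 8 585 414 mm⁴.
Bore (subtracted): ⌀107, A = 8992.02 mm², y = 57.5 mm, Ī = 6 434 355 mm⁴.
By symmetry the centroid is at mid-height, ȳ = 57.5 mm.
All pieces are centred on the horizontal axis through the centroid, so I = ΣĪ (holes subtracted) = 2 151 059 mm⁴.
Radius of gyration: k = √(I/A) = √(2 151 059 / 1394.87) = 39.2699 mm.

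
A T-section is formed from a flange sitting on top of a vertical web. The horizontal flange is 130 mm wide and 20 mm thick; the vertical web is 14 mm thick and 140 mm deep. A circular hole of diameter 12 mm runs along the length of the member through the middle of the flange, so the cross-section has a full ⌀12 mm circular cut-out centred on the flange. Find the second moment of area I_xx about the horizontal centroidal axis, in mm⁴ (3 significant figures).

I_xx ≈ 1.03 × 10⁷ mm⁴

Break the section into simple shapes (no overlaps), measuring from the bottom-left corner of the bounding box.
Flange: 130 × 20, A = 2 600 mm², y = 150 mm, Ī = 86 667 mm⁴.
Web: 14 × 140, A = 1 960 mm², y = 70 mm, Ī = 3 201 333 mm⁴.
Hole (subtracted): ⌀12, A = 113.1 mm², y = 150 mm, Ī = 1017.9 mm⁴.
Centroid: ȳ = ΣA·y / ΣA = 114.74 mm.
Transfer each piece to the horizontal centroidal axis using Ī + A·d² with d = y − 114.74:
  flange: d = 35.26 mm → contributes +3 319 254 mm⁴
  web: d = -44.74 mm → contributes +7 124 515 mm⁴
  hole: d = 35.26 mm → contributes −141 632 mm⁴
Total I = 10 302 136 mm⁴.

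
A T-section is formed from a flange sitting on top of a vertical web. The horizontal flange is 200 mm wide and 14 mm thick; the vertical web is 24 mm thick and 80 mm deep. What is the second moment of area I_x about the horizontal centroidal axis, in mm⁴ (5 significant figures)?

Break the section into simple shapes (no overlaps), measuring from the bottom-left corner of the bounding box.
Flange: 200 × 14, A = 2 800 mm², y = 87 mm, Ī = 45733.33 mm⁴.
Web: 24 × 80, A = 1 920 mm², y = 40 mm, Ī = 1 024 000 mm⁴.
Centroid: ȳ = ΣA·y / ΣA = 67.88136 mm.
Transfer each piece to the horizontal centroidal axis using Ī + A·d² with d = y − 67.88136:
  flange: d = 19.11864 mm → contributes +1 069 196 mm⁴
  web: d = -27.88136 mm → contributes +2 516 550 mm⁴
Total I = 3 585 747 mm⁴.

I_x ≈ 3.5857 × 10⁶ mm⁴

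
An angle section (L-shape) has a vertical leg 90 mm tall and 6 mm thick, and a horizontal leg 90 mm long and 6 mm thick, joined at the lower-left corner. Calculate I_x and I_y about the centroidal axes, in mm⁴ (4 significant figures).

Treat the section as a set of non-overlapping primitives; coordinates are from the bounding-box lower-left.
Vertical leg: 6 × 90, A = 540 mm², y = 45 mm, Ī = 364 500 mm⁴.
Horizontal leg (remainder): 84 × 6, A = 504 mm², y = 3 mm, Ī = 1 512 mm⁴.
Centroid: ȳ = ΣA·y / ΣA = 24.7241 mm.
Transfer each piece to the centroidal x-axis using Ī + A·d² with d = y − 24.7241:
  vertical leg: d = 20.2759 mm → contributes +586 500 mm⁴
  horizontal leg (remainder): d = -21.7241 mm → contributes +239 369 mm⁴
Total I = 825 869 mm⁴.
For the y-axis: x̄ = 24.7241 mm.
Repeating about the centroidal y-axis gives I_y = 825 869 mm⁴.

I_x ≈ 8.259 × 10⁵ mm⁴, I_y ≈ 8.259 × 10⁵ mm⁴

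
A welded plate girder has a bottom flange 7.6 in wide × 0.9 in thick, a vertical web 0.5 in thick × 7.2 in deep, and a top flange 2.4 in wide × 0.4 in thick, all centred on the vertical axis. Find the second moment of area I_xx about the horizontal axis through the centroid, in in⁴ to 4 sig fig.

I_xx ≈ 91.33 in⁴

Split into non-overlapping primitives; take the origin at the lower-left of the bounding box.
Bottom plate: 7.6 × 0.9, A = 6.84 in², y = 0.45 in, Ī = 0.4617 in⁴.
Web plate: 0.5 × 7.2, A = 3.6 in², y = 4.5 in, Ī = 15.552 in⁴.
Top plate: 2.4 × 0.4, A = 0.96 in², y = 8.3 in, Ī = 0.0128 in⁴.
Centroid: ȳ = ΣA·y / ΣA = 2.39 in.
Transfer each piece to the horizontal axis through the centroid using Ī + A·d² with d = y − 2.39:
  bottom plate: d = -1.94 in → contributes +26.2047 in⁴
  web plate: d = 2.11 in → contributes +31.5796 in⁴
  top plate: d = 5.91 in → contributes +33.5438 in⁴
Total I = 91.3281 in⁴.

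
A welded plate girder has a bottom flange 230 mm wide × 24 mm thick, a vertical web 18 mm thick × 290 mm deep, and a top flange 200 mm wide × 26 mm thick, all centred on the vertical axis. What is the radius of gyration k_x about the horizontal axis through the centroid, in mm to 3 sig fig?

Split into non-overlapping primitives; take the origin at the lower-left of the bounding box.
Bottom plate: 230 × 24, A = 5 520 mm², y = 12 mm, Ī = 264 960 mm⁴.
Web plate: 18 × 290, A = 5 220 mm², y = 169 mm, Ī = 36 583 500 mm⁴.
Top plate: 200 × 26, A = 5 200 mm², y = 327 mm, Ī = 292 933 mm⁴.
Centroid: ȳ = ΣA·y / ΣA = 166.17 mm.
Transfer each piece to the horizontal axis through the centroid using Ī + A·d² with d = y − 166.17:
  bottom plate: d = -154.17 mm → contributes +131 473 963 mm⁴
  web plate: d = 2.8256 mm → contributes +36 625 176 mm⁴
  top plate: d = 160.83 mm → contributes +134 790 269 mm⁴
Total I = 302 889 408 mm⁴.
Radius of gyration: k = √(I/A) = √(302 889 408 / 15 940) = 137.85 mm.

k_x ≈ 138 mm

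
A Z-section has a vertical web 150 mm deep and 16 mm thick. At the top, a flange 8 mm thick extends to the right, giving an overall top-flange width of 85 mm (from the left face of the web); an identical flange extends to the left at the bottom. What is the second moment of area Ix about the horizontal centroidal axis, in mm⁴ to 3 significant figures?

Split into non-overlapping primitives; take the origin at the lower-left of the bounding box.
Web: 16 × 150, A = 2 400 mm², y = 75 mm, Ī = 4 500 000 mm⁴.
Top flange (beyond web): 69 × 8, A = 552 mm², y = 146 mm, Ī = 2 944 mm⁴.
Bottom flange (beyond web): 69 × 8, A = 552 mm², y = 4 mm, Ī = 2 944 mm⁴.
Centroid: ȳ = ΣA·y / ΣA = 75 mm.
Transfer each piece to the horizontal centroidal axis using Ī + A·d² with d = y − 75:
  web: d = 0 mm → contributes +4 500 000 mm⁴
  top flange (beyond web): d = 71 mm → contributes +2 785 576 mm⁴
  bottom flange (beyond web): d = -71 mm → contributes +2 785 576 mm⁴
Total I = 10 071 152 mm⁴.

Ix ≈ 1.01 × 10⁷ mm⁴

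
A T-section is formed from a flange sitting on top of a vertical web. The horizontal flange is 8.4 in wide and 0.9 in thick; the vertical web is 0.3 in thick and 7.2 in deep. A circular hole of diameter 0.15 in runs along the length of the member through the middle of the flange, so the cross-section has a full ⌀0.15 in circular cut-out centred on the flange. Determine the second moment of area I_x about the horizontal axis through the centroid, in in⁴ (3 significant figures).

I_x ≈ 37.4 in⁴

Break the section into simple shapes (no overlaps), measuring from the bottom-left corner of the bounding box.
Flange: 8.4 × 0.9, A = 7.56 in², y = 7.65 in, Ī = 0.5103 in⁴.
Web: 0.3 × 7.2, A = 2.16 in², y = 3.6 in, Ī = 9.3312 in⁴.
Hole (subtracted): ⌀0.15, A = 0.017671 in², y = 7.65 in, Ī = 0.00002485 in⁴.
Centroid: ȳ = ΣA·y / ΣA = 6.7484 in.
Transfer each piece to the horizontal axis through the centroid using Ī + A·d² with d = y − 6.7484:
  flange: d = 0.90164 in → contributes +6.6562 in⁴
  web: d = -3.1484 in → contributes +30.741 in⁴
  hole: d = 0.90164 in → contributes −0.014391 in⁴
Total I = 37.383 in⁴.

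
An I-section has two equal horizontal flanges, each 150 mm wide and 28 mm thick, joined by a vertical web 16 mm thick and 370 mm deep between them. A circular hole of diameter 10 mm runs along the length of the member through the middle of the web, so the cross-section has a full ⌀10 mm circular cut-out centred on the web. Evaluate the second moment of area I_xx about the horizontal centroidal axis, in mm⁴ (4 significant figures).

Treat the section as a set of non-overlapping primitives; coordinates are from the bounding-box lower-left.
Bottom flange: 150 × 28, A = 4 200 mm², y = 14 mm, Ī = 274 400 mm⁴.
Web: 16 × 370, A = 5 920 mm², y = 213 mm, Ī = 67 537 333 mm⁴.
Top flange: 150 × 28, A = 4 200 mm², y = 412 mm, Ī = 274 400 mm⁴.
Hole (subtracted): ⌀10, A = 78.5398 mm², y = 213 mm, Ī = 490.874 mm⁴.
By symmetry the centroid is at mid-height, ȳ = 213 mm.
Transfer each piece to the horizontal centroidal axis using Ī + A·d² with d = y − 213:
  bottom flange: d = -199 mm → contributes +166 598 600 mm⁴
  web: d = 0 mm → contributes +67 537 333 mm⁴
  top flange: d = 199 mm → contributes +166 598 600 mm⁴
  hole: d = 0 mm → contributes −490.874 mm⁴
Total I = 400 734 042 mm⁴.

I_xx ≈ 4.007 × 10⁸ mm⁴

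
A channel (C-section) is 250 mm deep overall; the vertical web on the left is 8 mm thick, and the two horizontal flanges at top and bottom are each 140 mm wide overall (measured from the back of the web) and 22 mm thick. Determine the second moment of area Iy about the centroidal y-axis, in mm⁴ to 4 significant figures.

Iy ≈ 1.573 × 10⁷ mm⁴

Break the section into simple shapes (no overlaps), measuring from the bottom-left corner of the bounding box.
Web: 8 × 250, A = 2 000 mm², x = 4 mm, Ī = 10666.7 mm⁴.
Top flange (beyond web): 132 × 22, A = 2 904 mm², x = 74 mm, Ī = 4 216 608 mm⁴.
Bottom flange (beyond web): 132 × 22, A = 2 904 mm², x = 74 mm, Ī = 4 216 608 mm⁴.
Centroid: x̄ = ΣA·x / ΣA = 56.0697 mm.
Transfer each piece to the centroidal y-axis using Ī + A·d² with d = x − 56.0697:
  web: d = -52.0697 mm → contributes +5 433 168 mm⁴
  top flange (beyond web): d = 17.9303 mm → contributes +5 150 234 mm⁴
  bottom flange (beyond web): d = 17.9303 mm → contributes +5 150 234 mm⁴
Total I = 15 733 637 mm⁴.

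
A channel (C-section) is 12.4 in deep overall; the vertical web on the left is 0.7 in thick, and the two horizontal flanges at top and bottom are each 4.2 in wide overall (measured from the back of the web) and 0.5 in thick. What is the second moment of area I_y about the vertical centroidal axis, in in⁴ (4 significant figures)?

I_y ≈ 14.93 in⁴

Treat the section as a set of non-overlapping primitives; coordinates are from the bounding-box lower-left.
Web: 0.7 × 12.4, A = 8.68 in², x = 0.35 in, Ī = 0.354433 in⁴.
Top flange (beyond web): 3.5 × 0.5, A = 1.75 in², x = 2.45 in, Ī = 1.78646 in⁴.
Bottom flange (beyond web): 3.5 × 0.5, A = 1.75 in², x = 2.45 in, Ī = 1.78646 in⁴.
Centroid: x̄ = ΣA·x / ΣA = 0.953448 in.
Transfer each piece to the vertical centroidal axis using Ī + A·d² with d = x − 0.953448:
  web: d = -0.603448 in → contributes +3.51525 in⁴
  top flange (beyond web): d = 1.49655 in → contributes +5.70588 in⁴
  bottom flange (beyond web): d = 1.49655 in → contributes +5.70588 in⁴
Total I = 14.927 in⁴.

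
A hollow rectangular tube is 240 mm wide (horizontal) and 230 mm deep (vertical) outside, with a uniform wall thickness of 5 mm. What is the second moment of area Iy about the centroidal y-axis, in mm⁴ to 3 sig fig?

Treat the section as a set of non-overlapping primitives; coordinates are from the bounding-box lower-left.
Outer rectangle: 240 × 230, A = 55 200 mm², x = 120 mm, Ī = 264 960 000 mm⁴.
Inner void (subtracted): 230 × 220, A = 50 600 mm², x = 120 mm, Ī = 223 061 667 mm⁴.
By symmetry the centroid is at mid-width, x̄ = 120 mm.
All pieces are centred on the centroidal y-axis, so I = ΣĪ (holes subtracted) = 41 898 333 mm⁴.

Iy ≈ 4.19 × 10⁷ mm⁴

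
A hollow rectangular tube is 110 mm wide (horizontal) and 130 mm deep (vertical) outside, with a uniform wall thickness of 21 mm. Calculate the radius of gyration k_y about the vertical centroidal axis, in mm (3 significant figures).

k_y ≈ 38.2 mm

Decompose the section into non-overlapping parts with the origin at the bottom-left of its bounding rectangle.
Outer rectangle: 110 × 130, A = 14 300 mm², x = 55 mm, Ī = 14 419 167 mm⁴.
Inner void (subtracted): 68 × 88, A = 5 984 mm², x = 55 mm, Ī = 2 305 835 mm⁴.
By symmetry the centroid is at mid-width, x̄ = 55 mm.
All pieces are centred on the vertical centroidal axis, so I = ΣĪ (holes subtracted) = 12 113 332 mm⁴.
Radius of gyration: k = √(I/A) = √(12 113 332 / 8 316) = 38.166 mm.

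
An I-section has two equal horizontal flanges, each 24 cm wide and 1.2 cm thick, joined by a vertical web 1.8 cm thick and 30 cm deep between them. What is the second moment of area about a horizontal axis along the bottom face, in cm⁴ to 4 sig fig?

Break the section into simple shapes (no overlaps), measuring from the bottom-left corner of the bounding box.
Bottom flange: 24 × 1.2, A = 28.8 cm², y = 0.6 cm, Ī = 3.456 cm⁴.
Web: 1.8 × 30, A = 54 cm², y = 16.2 cm, Ī = 4 050 cm⁴.
Top flange: 24 × 1.2, A = 28.8 cm², y = 31.8 cm, Ī = 3.456 cm⁴.
Transfer each piece to the base of the section using Ī + A·d² with d = y − 0:
  bottom flange: d = 0.6 cm → contributes +13.824 cm⁴
  web: d = 16.2 cm → contributes +18221.8 cm⁴
  top flange: d = 31.8 cm → contributes +29127.2 cm⁴
Total I = 47362.8 cm⁴.

I_base ≈ 4.736 × 10⁴ cm⁴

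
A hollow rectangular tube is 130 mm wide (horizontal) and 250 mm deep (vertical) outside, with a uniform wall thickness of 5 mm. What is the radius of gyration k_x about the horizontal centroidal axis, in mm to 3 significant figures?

Treat the section as a set of non-overlapping primitives; coordinates are from the bounding-box lower-left.
Outer rectangle: 130 × 250, A = 32 500 mm², y = 125 mm, Ī = 169 270 833 mm⁴.
Inner void (subtracted): 120 × 240, A = 28 800 mm², y = 125 mm, Ī = 138 240 000 mm⁴.
By symmetry the centroid is at mid-height, ȳ = 125 mm.
All pieces are centred on the horizontal centroidal axis, so I = ΣĪ (holes subtracted) = 31 030 833 mm⁴.
Radius of gyration: k = √(I/A) = √(31 030 833 / 3 700) = 91.579 mm.

k_x ≈ 91.6 mm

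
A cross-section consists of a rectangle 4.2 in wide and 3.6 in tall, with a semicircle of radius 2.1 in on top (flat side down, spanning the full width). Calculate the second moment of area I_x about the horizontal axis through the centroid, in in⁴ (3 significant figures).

Treat the section as a set of non-overlapping primitives; coordinates are from the bounding-box lower-left.
Rectangular body: 4.2 × 3.6, A = 15.12 in², y = 1.8 in, Ī = 16.33 in⁴.
Semicircular cap: semicircle r = 2.1, A = 6.9272 in², y = 4.4913 in, Ī = 2.1346 in⁴.
Centroid: ȳ = ΣA·y / ΣA = 2.6456 in.
Transfer each piece to the horizontal axis through the centroid using Ī + A·d² with d = y − 2.6456:
  rectangular body: d = -0.84559 in → contributes +27.141 in⁴
  semicircular cap: d = 1.8457 in → contributes +25.732 in⁴
Total I = 52.873 in⁴.

I_x ≈ 52.9 in⁴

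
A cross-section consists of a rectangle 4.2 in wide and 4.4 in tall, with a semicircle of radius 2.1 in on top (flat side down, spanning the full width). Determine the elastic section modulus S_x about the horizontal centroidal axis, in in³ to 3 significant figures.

S_x ≈ 23.2 in³

Break the section into simple shapes (no overlaps), measuring from the bottom-left corner of the bounding box.
Rectangular body: 4.2 × 4.4, A = 18.48 in², y = 2.2 in, Ī = 29.814 in⁴.
Semicircular cap: semicircle r = 2.1, A = 6.9272 in², y = 5.2913 in, Ī = 2.1346 in⁴.
Centroid: ȳ = ΣA·y / ΣA = 3.0428 in.
Transfer each piece to the horizontal centroidal axis using Ī + A·d² with d = y − 3.0428:
  rectangular body: d = -0.84283 in → contributes +42.942 in⁴
  semicircular cap: d = 2.2484 in → contributes +37.155 in⁴
Total I = 80.097 in⁴.
Extreme fibre distance c = 3.4572 in; S = I/c = 23.168 in³.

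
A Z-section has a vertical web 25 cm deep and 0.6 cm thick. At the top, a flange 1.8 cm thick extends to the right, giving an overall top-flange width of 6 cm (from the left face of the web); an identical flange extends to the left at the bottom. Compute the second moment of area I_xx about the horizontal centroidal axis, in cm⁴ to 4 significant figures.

I_xx ≈ 3402 cm⁴

Decompose the section into non-overlapping parts with the origin at the bottom-left of its bounding rectangle.
Web: 0.6 × 25, A = 15 cm², y = 12.5 cm, Ī = 781.25 cm⁴.
Top flange (beyond web): 5.4 × 1.8, A = 9.72 cm², y = 24.1 cm, Ī = 2.6244 cm⁴.
Bottom flange (beyond web): 5.4 × 1.8, A = 9.72 cm², y = 0.9 cm, Ī = 2.6244 cm⁴.
Centroid: ȳ = ΣA·y / ΣA = 12.5 cm.
Transfer each piece to the horizontal centroidal axis using Ī + A·d² with d = y − 12.5:
  web: d = 0 cm → contributes +781.25 cm⁴
  top flange (beyond web): d = 11.6 cm → contributes +1310.55 cm⁴
  bottom flange (beyond web): d = -11.6 cm → contributes +1310.55 cm⁴
Total I = 3402.35 cm⁴.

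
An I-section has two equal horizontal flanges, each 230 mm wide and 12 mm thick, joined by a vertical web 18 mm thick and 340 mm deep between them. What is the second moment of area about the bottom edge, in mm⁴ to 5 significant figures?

I_base ≈ 6.1557 × 10⁸ mm⁴

Decompose the section into non-overlapping parts with the origin at the bottom-left of its bounding rectangle.
Bottom flange: 230 × 12, A = 2 760 mm², y = 6 mm, Ī = 33 120 mm⁴.
Web: 18 × 340, A = 6 120 mm², y = 182 mm, Ī = 58 956 000 mm⁴.
Top flange: 230 × 12, A = 2 760 mm², y = 358 mm, Ī = 33 120 mm⁴.
Transfer each piece to the bottom edge using Ī + A·d² with d = y − 0:
  bottom flange: d = 6 mm → contributes +132 480 mm⁴
  web: d = 182 mm → contributes +261 674 880 mm⁴
  top flange: d = 358 mm → contributes +353 765 760 mm⁴
Total I = 615 573 120 mm⁴.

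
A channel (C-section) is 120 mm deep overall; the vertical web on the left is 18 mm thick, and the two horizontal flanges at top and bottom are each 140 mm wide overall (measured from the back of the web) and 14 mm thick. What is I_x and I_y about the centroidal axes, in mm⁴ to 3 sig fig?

Split into non-overlapping primitives; take the origin at the lower-left of the bounding box.
Web: 18 × 120, A = 2 160 mm², y = 60 mm, Ī = 2 592 000 mm⁴.
Top flange (beyond web): 122 × 14, A = 1 708 mm², y = 113 mm, Ī = 27 897 mm⁴.
Bottom flange (beyond web): 122 × 14, A = 1 708 mm², y = 7 mm, Ī = 27 897 mm⁴.
By symmetry the centroid is at mid-height, ȳ = 60 mm.
Transfer each piece to the centroidal x-axis using Ī + A·d² with d = y − 60:
  web: d = 0 mm → contributes +2 592 000 mm⁴
  top flange (beyond web): d = 53 mm → contributes +4 825 669 mm⁴
  bottom flange (beyond web): d = -53 mm → contributes +4 825 669 mm⁴
Total I = 12 243 339 mm⁴.
For the y-axis: x̄ = 51.884 mm.
Repeating about the centroidal y-axis gives I_y = 10 779 327 mm⁴.

I_x ≈ 1.22 × 10⁷ mm⁴, I_y ≈ 1.08 × 10⁷ mm⁴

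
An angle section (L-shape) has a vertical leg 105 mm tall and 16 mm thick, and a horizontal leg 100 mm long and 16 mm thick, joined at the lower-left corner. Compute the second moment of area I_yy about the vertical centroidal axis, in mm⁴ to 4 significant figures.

Break the section into simple shapes (no overlaps), measuring from the bottom-left corner of the bounding box.
Vertical leg: 16 × 105, A = 1 680 mm², x = 8 mm, Ī = 35 840 mm⁴.
Horizontal leg (remainder): 84 × 16, A = 1 344 mm², x = 58 mm, Ī = 790 272 mm⁴.
Centroid: x̄ = ΣA·x / ΣA = 30.2222 mm.
Transfer each piece to the vertical centroidal axis using Ī + A·d² with d = x − 30.2222:
  vertical leg: d = -22.2222 mm → contributes +865 470 mm⁴
  horizontal leg (remainder): d = 27.7778 mm → contributes +1 827 309 mm⁴
Total I = 2 692 779 mm⁴.

I_yy ≈ 2.693 × 10⁶ mm⁴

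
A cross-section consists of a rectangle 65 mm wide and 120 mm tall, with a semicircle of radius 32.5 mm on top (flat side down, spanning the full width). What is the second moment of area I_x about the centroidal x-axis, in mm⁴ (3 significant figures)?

Split into non-overlapping primitives; take the origin at the lower-left of the bounding box.
Rectangular body: 65 × 120, A = 7 800 mm², y = 60 mm, Ī = 9 360 000 mm⁴.
Semicircular cap: semicircle r = 32.5, A = 1659.2 mm², y = 133.79 mm, Ī = 122 452 mm⁴.
Centroid: ȳ = ΣA·y / ΣA = 72.944 mm.
Transfer each piece to the centroidal x-axis using Ī + A·d² with d = y − 72.944:
  rectangular body: d = -12.944 mm → contributes +10 666 768 mm⁴
  semicircular cap: d = 60.85 mm → contributes +6 265 821 mm⁴
Total I = 16 932 590 mm⁴.

I_x ≈ 1.69 × 10⁷ mm⁴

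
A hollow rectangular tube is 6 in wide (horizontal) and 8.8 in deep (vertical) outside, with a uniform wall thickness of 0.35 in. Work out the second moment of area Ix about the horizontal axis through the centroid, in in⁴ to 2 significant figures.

Treat the section as a set of non-overlapping primitives; coordinates are from the bounding-box lower-left.
Outer rectangle: 6 × 8.8, A = 52.8 in², y = 4.4 in, Ī = 340.7 in⁴.
Inner void (subtracted): 5.3 × 8.1, A = 42.93 in², y = 4.4 in, Ī = 234.7 in⁴.
By symmetry the centroid is at mid-height, ȳ = 4.4 in.
All pieces are centred on the horizontal axis through the centroid, so I = ΣĪ (holes subtracted) = 106 in⁴.

Ix ≈ 110 in⁴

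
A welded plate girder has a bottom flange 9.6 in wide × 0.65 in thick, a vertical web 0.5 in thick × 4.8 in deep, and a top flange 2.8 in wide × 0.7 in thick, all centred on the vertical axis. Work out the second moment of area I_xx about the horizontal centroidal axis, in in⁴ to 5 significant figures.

Split into non-overlapping primitives; take the origin at the lower-left of the bounding box.
Bottom plate: 9.6 × 0.65, A = 6.24 in², y = 0.325 in, Ī = 0.2197 in⁴.
Web plate: 0.5 × 4.8, A = 2.4 in², y = 3.05 in, Ī = 4.608 in⁴.
Top plate: 2.8 × 0.7, A = 1.96 in², y = 5.8 in, Ī = 0.08003333 in⁴.
Centroid: ȳ = ΣA·y / ΣA = 1.95434 in.
Transfer each piece to the horizontal centroidal axis using Ī + A·d² with d = y − 1.95434:
  bottom plate: d = -1.62934 in → contributes +16.78533 in⁴
  web plate: d = 1.09566 in → contributes +7.489132 in⁴
  top plate: d = 3.84566 in → contributes +29.06668 in⁴
Total I = 53.34113 in⁴.

I_xx ≈ 53.341 in⁴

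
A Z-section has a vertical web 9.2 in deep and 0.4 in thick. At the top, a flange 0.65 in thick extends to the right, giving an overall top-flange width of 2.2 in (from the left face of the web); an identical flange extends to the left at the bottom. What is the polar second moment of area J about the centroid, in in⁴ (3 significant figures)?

Decompose the section into non-overlapping parts with the origin at the bottom-left of its bounding rectangle.
Web: 0.4 × 9.2, A = 3.68 in², y = 4.6 in, Ī = 25.956 in⁴.
Top flange (beyond web): 1.8 × 0.65, A = 1.17 in², y = 8.875 in, Ī = 0.041194 in⁴.
Bottom flange (beyond web): 1.8 × 0.65, A = 1.17 in², y = 0.325 in, Ī = 0.041194 in⁴.
Centroid: ȳ = ΣA·y / ΣA = 4.6 in.
Transfer each piece to the centroidal x-axis using Ī + A·d² with d = y − 4.6:
  web: d = 0 in → contributes +25.956 in⁴
  top flange (beyond web): d = 4.275 in → contributes +21.424 in⁴
  bottom flange (beyond web): d = -4.275 in → contributes +21.424 in⁴
Total I = 68.804 in⁴.
For the y-axis: x̄ = 2 in.
Repeating about the centroidal y-axis gives I_y = 3.5123 in⁴.
Polar second moment: J = I_x + I_y = 72.316 in⁴.

J ≈ 72.3 in⁴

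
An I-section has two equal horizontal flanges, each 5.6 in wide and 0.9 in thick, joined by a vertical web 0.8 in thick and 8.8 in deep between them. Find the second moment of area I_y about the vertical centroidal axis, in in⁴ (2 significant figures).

I_y ≈ 27 in⁴

Decompose the section into non-overlapping parts with the origin at the bottom-left of its bounding rectangle.
Bottom flange: 5.6 × 0.9, A = 5.04 in², x = 2.8 in, Ī = 13.17 in⁴.
Web: 0.8 × 8.8, A = 7.04 in², x = 2.8 in, Ī = 0.3755 in⁴.
Top flange: 5.6 × 0.9, A = 5.04 in², x = 2.8 in, Ī = 13.17 in⁴.
By symmetry the centroid is at mid-width, x̄ = 2.8 in.
All pieces are centred on the vertical centroidal axis, so I = ΣĪ = 26.72 in⁴.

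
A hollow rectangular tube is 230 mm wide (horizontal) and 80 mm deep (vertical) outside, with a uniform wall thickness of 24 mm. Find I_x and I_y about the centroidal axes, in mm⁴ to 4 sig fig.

Break the section into simple shapes (no overlaps), measuring from the bottom-left corner of the bounding box.
Outer rectangle: 230 × 80, A = 18 400 mm², y = 40 mm, Ī = 9 813 333 mm⁴.
Inner void (subtracted): 182 × 32, A = 5 824 mm², y = 40 mm, Ī = 496 981 mm⁴.
By symmetry the centroid is at mid-height, ȳ = 40 mm.
All pieces are centred on the centroidal x-axis, so I = ΣĪ (holes subtracted) = 9 316 352 mm⁴.
Repeating about the centroidal y-axis gives I_y = 65 037 152 mm⁴.

I_x ≈ 9.316 × 10⁶ mm⁴, I_y ≈ 6.504 × 10⁷ mm⁴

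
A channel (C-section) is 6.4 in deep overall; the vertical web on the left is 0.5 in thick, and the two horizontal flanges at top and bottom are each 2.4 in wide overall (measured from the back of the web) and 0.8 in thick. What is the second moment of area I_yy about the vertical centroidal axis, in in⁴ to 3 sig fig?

I_yy ≈ 3.23 in⁴

Break the section into simple shapes (no overlaps), measuring from the bottom-left corner of the bounding box.
Web: 0.5 × 6.4, A = 3.2 in², x = 0.25 in, Ī = 0.066667 in⁴.
Top flange (beyond web): 1.9 × 0.8, A = 1.52 in², x = 1.45 in, Ī = 0.45727 in⁴.
Bottom flange (beyond web): 1.9 × 0.8, A = 1.52 in², x = 1.45 in, Ī = 0.45727 in⁴.
Centroid: x̄ = ΣA·x / ΣA = 0.83462 in.
Transfer each piece to the vertical centroidal axis using Ī + A·d² with d = x − 0.83462:
  web: d = -0.58462 in → contributes +1.1603 in⁴
  top flange (beyond web): d = 0.61538 in → contributes +1.0329 in⁴
  bottom flange (beyond web): d = 0.61538 in → contributes +1.0329 in⁴
Total I = 3.2261 in⁴.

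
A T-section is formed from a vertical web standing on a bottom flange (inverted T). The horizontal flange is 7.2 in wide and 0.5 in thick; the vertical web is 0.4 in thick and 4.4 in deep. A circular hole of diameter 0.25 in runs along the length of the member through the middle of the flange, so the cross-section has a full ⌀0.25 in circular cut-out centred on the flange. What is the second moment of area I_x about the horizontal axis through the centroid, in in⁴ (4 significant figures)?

Split into non-overlapping primitives; take the origin at the lower-left of the bounding box.
Flange: 7.2 × 0.5, A = 3.6 in², y = 0.25 in, Ī = 0.075 in⁴.
Web: 0.4 × 4.4, A = 1.76 in², y = 2.7 in, Ī = 2.83947 in⁴.
Hole (subtracted): ⌀0.25, A = 0.0490874 in², y = 0.25 in, Ī = 0.000191748 in⁴.
Centroid: ȳ = ΣA·y / ΣA = 1.06191 in.
Transfer each piece to the horizontal axis through the centroid using Ī + A·d² with d = y − 1.06191:
  flange: d = -0.811913 in → contributes +2.44813 in⁴
  web: d = 1.63809 in → contributes +7.56212 in⁴
  hole: d = -0.811913 in → contributes −0.0325503 in⁴
Total I = 9.97771 in⁴.

I_x ≈ 9.978 in⁴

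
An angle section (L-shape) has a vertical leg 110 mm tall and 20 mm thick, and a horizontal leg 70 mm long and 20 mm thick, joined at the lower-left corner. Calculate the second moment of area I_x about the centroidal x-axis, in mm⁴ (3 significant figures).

Decompose the section into non-overlapping parts with the origin at the bottom-left of its bounding rectangle.
Vertical leg: 20 × 110, A = 2 200 mm², y = 55 mm, Ī = 2 218 333 mm⁴.
Horizontal leg (remainder): 50 × 20, A = 1 000 mm², y = 10 mm, Ī = 33 333 mm⁴.
Centroid: ȳ = ΣA·y / ΣA = 40.938 mm.
Transfer each piece to the centroidal x-axis using Ī + A·d² with d = y − 40.938:
  vertical leg: d = 14.063 mm → contributes +2 653 392 mm⁴
  horizontal leg (remainder): d = -30.938 mm → contributes +990 462 mm⁴
Total I = 3 643 854 mm⁴.

I_x ≈ 3.64 × 10⁶ mm⁴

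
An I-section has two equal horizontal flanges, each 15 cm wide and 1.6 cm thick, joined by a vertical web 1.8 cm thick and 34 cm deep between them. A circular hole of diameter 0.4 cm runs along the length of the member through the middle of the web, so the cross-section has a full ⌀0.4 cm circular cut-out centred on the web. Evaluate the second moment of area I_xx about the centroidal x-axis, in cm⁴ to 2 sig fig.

Break the section into simple shapes (no overlaps), measuring from the bottom-left corner of the bounding box.
Bottom flange: 15 × 1.6, A = 24 cm², y = 0.8 cm, Ī = 5.12 cm⁴.
Web: 1.8 × 34, A = 61.2 cm², y = 18.6 cm, Ī = 5 896 cm⁴.
Top flange: 15 × 1.6, A = 24 cm², y = 36.4 cm, Ī = 5.12 cm⁴.
Hole (subtracted): ⌀0.4, A = 0.1257 cm², y = 18.6 cm, Ī = 0.001257 cm⁴.
By symmetry the centroid is at mid-height, ȳ = 18.6 cm.
Transfer each piece to the centroidal x-axis using Ī + A·d² with d = y − 18.6:
  bottom flange: d = -17.8 cm → contributes +7 609 cm⁴
  web: d = 0 cm → contributes +5 896 cm⁴
  top flange: d = 17.8 cm → contributes +7 609 cm⁴
  hole: d = 0 cm → contributes −0.001257 cm⁴
Total I = 21 114 cm⁴.

I_xx ≈ 2.1 × 10⁴ cm⁴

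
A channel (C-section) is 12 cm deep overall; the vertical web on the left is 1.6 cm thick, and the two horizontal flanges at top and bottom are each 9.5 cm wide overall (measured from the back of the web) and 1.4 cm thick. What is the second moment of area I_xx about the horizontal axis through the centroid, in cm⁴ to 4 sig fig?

Split into non-overlapping primitives; take the origin at the lower-left of the bounding box.
Web: 1.6 × 12, A = 19.2 cm², y = 6 cm, Ī = 230.4 cm⁴.
Top flange (beyond web): 7.9 × 1.4, A = 11.06 cm², y = 11.3 cm, Ī = 1.80647 cm⁴.
Bottom flange (beyond web): 7.9 × 1.4, A = 11.06 cm², y = 0.7 cm, Ī = 1.80647 cm⁴.
By symmetry the centroid is at mid-height, ȳ = 6 cm.
Transfer each piece to the horizontal axis through the centroid using Ī + A·d² with d = y − 6:
  web: d = 0 cm → contributes +230.4 cm⁴
  top flange (beyond web): d = 5.3 cm → contributes +312.482 cm⁴
  bottom flange (beyond web): d = -5.3 cm → contributes +312.482 cm⁴
Total I = 855.364 cm⁴.

I_xx ≈ 855.4 cm⁴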